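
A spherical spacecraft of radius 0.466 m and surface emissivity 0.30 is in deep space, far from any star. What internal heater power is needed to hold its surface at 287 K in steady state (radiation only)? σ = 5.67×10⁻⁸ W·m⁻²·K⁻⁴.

P = εσ·4πr²·T⁴.
4πr² = 2.729 m²; T⁴ = 6.785×10⁹ K⁴.
P = 0.30·5.67×10⁻⁸·2.729·6.785×10⁹.

P ≈ 315 W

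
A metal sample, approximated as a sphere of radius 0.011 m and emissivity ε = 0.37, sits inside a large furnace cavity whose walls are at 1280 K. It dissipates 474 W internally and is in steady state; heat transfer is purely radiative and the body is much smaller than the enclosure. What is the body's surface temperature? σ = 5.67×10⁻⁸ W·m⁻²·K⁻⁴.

T ≈ 2050 K

For a small grey body in a large enclosure, net radiated power = εσA(T⁴ − T_w⁴).
Steady state: P = εσA(T⁴ − T_w⁴) with A = 4πr² = 0.001521 m².
T⁴ = P/(εσA) + T_w⁴ = 474/(0.37·5.67×10⁻⁸·0.001521) + (1280)⁴
    = 1.486×10¹³ + 2.684×10¹² = 1.754×10¹³ K⁴.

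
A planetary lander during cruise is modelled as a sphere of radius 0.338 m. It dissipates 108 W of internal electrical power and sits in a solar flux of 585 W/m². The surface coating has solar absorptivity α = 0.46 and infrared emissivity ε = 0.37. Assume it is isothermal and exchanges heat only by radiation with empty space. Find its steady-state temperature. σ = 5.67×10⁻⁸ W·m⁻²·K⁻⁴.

T ≈ 287 K

At steady state, absorbed solar power + internal power = radiated power.
Absorbed: α·S·A_cross = 0.46·585·0.3589 = 96.58 W (cross-section πr²).
Total input = 96.58 + 108 = 204.6 W.
Radiated: εσ·A_surf·T⁴ with A_surf = 4πr² = 1.436 m².
T⁴ = 204.6/(0.37·5.67×10⁻⁸·1.436) = 6.793×10⁹ K⁴.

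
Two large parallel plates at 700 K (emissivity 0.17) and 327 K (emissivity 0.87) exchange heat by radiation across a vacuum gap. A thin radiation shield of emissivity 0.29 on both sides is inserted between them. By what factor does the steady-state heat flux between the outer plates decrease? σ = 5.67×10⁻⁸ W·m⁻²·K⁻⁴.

Without shield: q₀ = σΔ(T⁴)/(1/ε₁+1/ε₂−1) with denominator 6.032.
With shield the two gaps are in series; the resistances add: (1/ε₁+1/ε_s−1)+(1/ε_s+1/ε₂−1) = 8.331+3.598 = 11.93.
Heat-flux ratio q₀/q = 11.93/6.032.

factor ≈ 1.98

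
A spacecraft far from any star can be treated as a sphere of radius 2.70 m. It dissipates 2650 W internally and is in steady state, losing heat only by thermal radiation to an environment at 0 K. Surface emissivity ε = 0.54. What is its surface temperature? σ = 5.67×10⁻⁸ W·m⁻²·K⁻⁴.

T ≈ 175 K

Steady state: internal power = radiated power, P = εσA T⁴.
Radiating area A = 4πr² = 91.61 m².
T⁴ = P/(εσA) = 2650/(0.54·5.67×10⁻⁸·91.61) = 9.448×10⁸ K⁴.
T = (9.448×10⁸)^(1/4).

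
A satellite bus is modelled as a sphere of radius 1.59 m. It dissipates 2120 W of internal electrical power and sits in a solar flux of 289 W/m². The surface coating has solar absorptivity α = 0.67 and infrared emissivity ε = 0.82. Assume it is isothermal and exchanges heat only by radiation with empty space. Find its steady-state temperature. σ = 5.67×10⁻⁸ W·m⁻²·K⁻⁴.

At steady state, absorbed solar power + internal power = radiated power.
Absorbed: α·S·A_cross = 0.67·289·7.942 = 1538 W (cross-section πr²).
Total input = 1538 + 2120 = 3658 W.
Radiated: εσ·A_surf·T⁴ with A_surf = 4πr² = 31.77 m².
T⁴ = 3658/(0.82·5.67×10⁻⁸·31.77) = 2.476×10⁹ K⁴.

T ≈ 223 K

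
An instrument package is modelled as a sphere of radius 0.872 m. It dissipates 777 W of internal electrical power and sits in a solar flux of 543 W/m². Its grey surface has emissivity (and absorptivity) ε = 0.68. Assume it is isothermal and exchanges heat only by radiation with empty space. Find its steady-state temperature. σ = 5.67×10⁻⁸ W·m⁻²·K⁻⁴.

T ≈ 259 K

At steady state, absorbed solar power + internal power = radiated power.
Absorbed: α·S·A_cross = 0.68·543·2.389 = 882.0 W (cross-section πr²).
Total input = 882.0 + 777 = 1659 W.
Radiated: εσ·A_surf·T⁴ with A_surf = 4πr² = 9.555 m².
T⁴ = 1659/(0.68·5.67×10⁻⁸·9.555) = 4.503×10⁹ K⁴.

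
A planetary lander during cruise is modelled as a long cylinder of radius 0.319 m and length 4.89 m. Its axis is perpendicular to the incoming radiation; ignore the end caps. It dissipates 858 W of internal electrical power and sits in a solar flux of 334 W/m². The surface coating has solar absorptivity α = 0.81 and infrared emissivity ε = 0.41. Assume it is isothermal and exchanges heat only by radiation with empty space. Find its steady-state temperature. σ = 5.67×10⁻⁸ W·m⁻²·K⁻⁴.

T ≈ 294 K

At steady state, absorbed solar power + internal power = radiated power.
Absorbed: α·S·A_cross = 0.81·334·3.120 = 844.0 W (cross-section 2rL).
Total input = 844.0 + 858 = 1702 W.
Radiated: εσ·A_surf·T⁴ with A_surf = 2πrL = 9.801 m².
T⁴ = 1702/(0.41·5.67×10⁻⁸·9.801) = 7.470×10⁹ K⁴.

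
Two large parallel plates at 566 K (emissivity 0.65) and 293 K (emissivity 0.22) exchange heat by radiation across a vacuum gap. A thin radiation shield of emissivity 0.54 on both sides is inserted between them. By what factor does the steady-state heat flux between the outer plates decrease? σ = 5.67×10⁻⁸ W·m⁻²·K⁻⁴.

Without shield: q₀ = σΔ(T⁴)/(1/ε₁+1/ε₂−1) with denominator 5.084.
With shield the two gaps are in series; the resistances add: (1/ε₁+1/ε_s−1)+(1/ε_s+1/ε₂−1) = 2.390+5.397 = 7.788.
Heat-flux ratio q₀/q = 7.788/5.084.

factor ≈ 1.53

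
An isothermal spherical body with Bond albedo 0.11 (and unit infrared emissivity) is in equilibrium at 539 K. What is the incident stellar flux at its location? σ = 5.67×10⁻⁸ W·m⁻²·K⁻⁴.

(1−a)S·πr² = σ·4πr²·T⁴ ⇒ S = 4σT⁴/(1−a).
S = 4·5.67×10⁻⁸·8.440×10¹⁰/0.890.

S ≈ 21500 W/m²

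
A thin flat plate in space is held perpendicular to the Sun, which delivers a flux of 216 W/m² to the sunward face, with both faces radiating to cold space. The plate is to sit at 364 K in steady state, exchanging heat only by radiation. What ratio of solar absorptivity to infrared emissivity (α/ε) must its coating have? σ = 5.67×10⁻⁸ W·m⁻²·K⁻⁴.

α/ε ≈ 9.22

Balance: αS·A = εσ·2A·T⁴ ⇒ α/ε = 2σT⁴/S.
α/ε = 2·5.67×10⁻⁸·(364)⁴/216 = 2·5.67×10⁻⁸·1.756×10¹⁰/216.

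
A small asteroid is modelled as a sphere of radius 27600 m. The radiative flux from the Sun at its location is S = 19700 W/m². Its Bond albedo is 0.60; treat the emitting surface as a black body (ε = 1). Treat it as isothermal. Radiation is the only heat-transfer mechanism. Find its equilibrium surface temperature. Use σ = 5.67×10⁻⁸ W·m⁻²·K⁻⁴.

At equilibrium, absorbed power = emitted power.
Absorbing cross-section = πr² = 2.393×10⁹ m²; emitting surface = 4πr² = 9.573×10⁹ m² (ratio 4).
(1−a)S·A_cross = εσ·A_surf·T⁴  ⇒  T⁴ = (1−a)S/(4σ).
T⁴ = 0.400·19700/(4·5.67×10⁻⁸) = 3.474×10¹⁰ K⁴.
T = (3.474×10¹⁰)^(1/4).

T ≈ 432 K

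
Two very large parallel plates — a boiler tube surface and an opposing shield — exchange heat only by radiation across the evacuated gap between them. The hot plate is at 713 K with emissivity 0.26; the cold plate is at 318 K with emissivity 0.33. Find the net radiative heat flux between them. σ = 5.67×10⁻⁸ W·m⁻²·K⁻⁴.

q ≈ 2390 W/m²

For two infinite grey parallel plates, q = σ(T₁⁴ − T₂⁴)/(1/ε₁ + 1/ε₂ − 1).
T₁⁴ − T₂⁴ = 2.584×10¹¹ − 1.023×10¹⁰ = 2.482×10¹¹ K⁴.
1/ε₁ + 1/ε₂ − 1 = 3.846 + 3.030 − 1 = 5.876.
q = 5.67×10⁻⁸ × 2.482×10¹¹ / 5.876.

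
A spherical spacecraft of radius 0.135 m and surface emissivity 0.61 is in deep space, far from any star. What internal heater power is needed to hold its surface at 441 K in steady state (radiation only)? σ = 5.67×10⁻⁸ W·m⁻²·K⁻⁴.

P ≈ 300 W

P = εσ·4πr²·T⁴.
4πr² = 0.2290 m²; T⁴ = 3.782×10¹⁰ K⁴.
P = 0.61·5.67×10⁻⁸·0.2290·3.782×10¹⁰.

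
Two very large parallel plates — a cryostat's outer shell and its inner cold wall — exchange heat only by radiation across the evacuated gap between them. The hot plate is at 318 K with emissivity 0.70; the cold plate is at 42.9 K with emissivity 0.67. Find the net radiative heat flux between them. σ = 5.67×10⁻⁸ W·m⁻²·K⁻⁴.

For two infinite grey parallel plates, q = σ(T₁⁴ − T₂⁴)/(1/ε₁ + 1/ε₂ − 1).
T₁⁴ − T₂⁴ = 1.023×10¹⁰ − 3.387×10⁶ = 1.022×10¹⁰ K⁴.
1/ε₁ + 1/ε₂ − 1 = 1.429 + 1.493 − 1 = 1.921.
q = 5.67×10⁻⁸ × 1.022×10¹⁰ / 1.921.

q ≈ 302 W/m²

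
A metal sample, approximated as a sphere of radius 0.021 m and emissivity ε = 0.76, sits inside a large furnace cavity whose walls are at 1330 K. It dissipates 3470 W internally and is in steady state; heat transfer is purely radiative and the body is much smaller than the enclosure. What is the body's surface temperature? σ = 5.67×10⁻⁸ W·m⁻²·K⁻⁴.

T ≈ 2050 K

For a small grey body in a large enclosure, net radiated power = εσA(T⁴ − T_w⁴).
Steady state: P = εσA(T⁴ − T_w⁴) with A = 4πr² = 0.005542 m².
T⁴ = P/(εσA) + T_w⁴ = 3470/(0.76·5.67×10⁻⁸·0.005542) + (1330)⁴
    = 1.453×10¹³ + 3.129×10¹² = 1.766×10¹³ K⁴.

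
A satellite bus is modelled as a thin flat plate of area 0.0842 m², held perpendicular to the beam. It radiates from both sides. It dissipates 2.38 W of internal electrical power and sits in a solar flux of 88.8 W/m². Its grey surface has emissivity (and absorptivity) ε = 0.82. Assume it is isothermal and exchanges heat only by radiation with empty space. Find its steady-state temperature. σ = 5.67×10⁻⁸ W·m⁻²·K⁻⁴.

T ≈ 182 K

At steady state, absorbed solar power + internal power = radiated power.
Absorbed: α·S·A_cross = 0.82·88.8·0.08420 = 6.131 W (cross-section A).
Total input = 6.131 + 2.38 = 8.511 W.
Radiated: εσ·A_surf·T⁴ with A_surf = 2A = 0.1684 m².
T⁴ = 8.511/(0.82·5.67×10⁻⁸·0.1684) = 1.087×10⁹ K⁴.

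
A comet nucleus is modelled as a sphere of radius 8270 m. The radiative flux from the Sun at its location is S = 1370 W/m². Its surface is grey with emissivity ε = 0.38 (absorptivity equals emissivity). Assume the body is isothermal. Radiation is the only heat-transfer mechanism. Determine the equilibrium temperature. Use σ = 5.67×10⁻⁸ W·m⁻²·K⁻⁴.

T ≈ 279 K

At equilibrium, absorbed power = emitted power.
Absorbing cross-section = πr² = 2.149×10⁸ m²; emitting surface = 4πr² = 8.595×10⁸ m² (ratio 4).
εS·A_cross = εσ·A_surf·T⁴  ⇒  T⁴ = S/(4σ)   (ε cancels).
T⁴ = 1370/(4·5.67×10⁻⁸) = 6.041×10⁹ K⁴.
T = (6.041×10⁹)^(1/4).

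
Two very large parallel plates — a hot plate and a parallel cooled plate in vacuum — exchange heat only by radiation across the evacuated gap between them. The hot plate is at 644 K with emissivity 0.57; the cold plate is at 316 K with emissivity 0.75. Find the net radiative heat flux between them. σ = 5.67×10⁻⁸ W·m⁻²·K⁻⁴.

q ≈ 4400 W/m²

For two infinite grey parallel plates, q = σ(T₁⁴ − T₂⁴)/(1/ε₁ + 1/ε₂ − 1).
T₁⁴ − T₂⁴ = 1.720×10¹¹ − 9.971×10⁹ = 1.620×10¹¹ K⁴.
1/ε₁ + 1/ε₂ − 1 = 1.754 + 1.333 − 1 = 2.088.
q = 5.67×10⁻⁸ × 1.620×10¹¹ / 2.088.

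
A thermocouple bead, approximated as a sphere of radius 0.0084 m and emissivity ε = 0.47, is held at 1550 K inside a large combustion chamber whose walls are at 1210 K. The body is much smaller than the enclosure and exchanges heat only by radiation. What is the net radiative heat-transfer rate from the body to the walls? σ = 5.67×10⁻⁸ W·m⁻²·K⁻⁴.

P_net ≈ 85.7 W

For a small grey body in a large enclosure: P_net = εσA(T_body⁴ − T_wall⁴).
A = 4πr² = 8.867×10⁻⁴ m²; T_body⁴ − T_wall⁴ = 5.772×10¹² − 2.144×10¹² = 3.628×10¹² K⁴.
|P_net| = 0.47·5.67×10⁻⁸·8.867×10⁻⁴·3.628×10¹².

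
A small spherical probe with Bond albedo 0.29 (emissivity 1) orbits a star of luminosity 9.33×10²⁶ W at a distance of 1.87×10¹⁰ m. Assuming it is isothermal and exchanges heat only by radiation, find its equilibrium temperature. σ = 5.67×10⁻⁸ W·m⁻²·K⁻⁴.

T ≈ 903 K

First find the stellar flux at distance d: S = L/(4πd²) = 9.33×10²⁶/(4π·(1.87×10¹⁰)²) = 2.123×10⁵ W/m².
For an isothermal sphere, absorbed (1−a)S·πr² = emitted σ·4πr²·T⁴, so T⁴ = (1−a)S/(4σ).
T⁴ = 0.710·2.123×10⁵/(4·5.67×10⁻⁸) = 6.647×10¹¹ K⁴.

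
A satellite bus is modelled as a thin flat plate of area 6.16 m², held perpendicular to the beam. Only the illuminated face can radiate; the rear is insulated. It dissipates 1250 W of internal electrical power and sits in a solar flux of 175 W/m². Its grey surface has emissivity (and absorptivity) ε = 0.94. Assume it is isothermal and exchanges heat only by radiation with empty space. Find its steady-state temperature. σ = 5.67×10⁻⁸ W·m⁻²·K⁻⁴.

T ≈ 288 K

At steady state, absorbed solar power + internal power = radiated power.
Absorbed: α·S·A_cross = 0.94·175·6.160 = 1013 W (cross-section A).
Total input = 1013 + 1250 = 2263 W.
Radiated: εσ·A_surf·T⁴ with A_surf = A = 6.160 m².
T⁴ = 2263/(0.94·5.67×10⁻⁸·6.160) = 6.894×10⁹ K⁴.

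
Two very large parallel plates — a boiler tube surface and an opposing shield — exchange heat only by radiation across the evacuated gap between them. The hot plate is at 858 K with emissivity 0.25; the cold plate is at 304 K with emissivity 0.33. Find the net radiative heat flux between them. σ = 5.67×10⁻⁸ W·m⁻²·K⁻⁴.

For two infinite grey parallel plates, q = σ(T₁⁴ − T₂⁴)/(1/ε₁ + 1/ε₂ − 1).
T₁⁴ − T₂⁴ = 5.419×10¹¹ − 8.541×10⁹ = 5.334×10¹¹ K⁴.
1/ε₁ + 1/ε₂ − 1 = 4.000 + 3.030 − 1 = 6.030.
q = 5.67×10⁻⁸ × 5.334×10¹¹ / 6.030.

q ≈ 5020 W/m²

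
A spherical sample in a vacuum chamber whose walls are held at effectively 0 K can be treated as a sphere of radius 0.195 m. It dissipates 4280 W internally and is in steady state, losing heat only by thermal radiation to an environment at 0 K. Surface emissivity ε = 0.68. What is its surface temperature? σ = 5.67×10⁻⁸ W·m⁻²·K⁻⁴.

T ≈ 694 K

Steady state: internal power = radiated power, P = εσA T⁴.
Radiating area A = 4πr² = 0.4778 m².
T⁴ = P/(εσA) = 4280/(0.68·5.67×10⁻⁸·0.4778) = 2.323×10¹¹ K⁴.
T = (2.323×10¹¹)^(1/4).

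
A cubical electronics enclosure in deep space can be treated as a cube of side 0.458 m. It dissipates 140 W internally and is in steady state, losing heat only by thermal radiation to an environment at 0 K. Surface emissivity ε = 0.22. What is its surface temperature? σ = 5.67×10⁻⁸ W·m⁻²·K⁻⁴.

Steady state: internal power = radiated power, P = εσA T⁴.
Radiating area A = 6L² = 1.259 m².
T⁴ = P/(εσA) = 140/(0.22·5.67×10⁻⁸·1.259) = 8.917×10⁹ K⁴.
T = (8.917×10⁹)^(1/4).

T ≈ 307 K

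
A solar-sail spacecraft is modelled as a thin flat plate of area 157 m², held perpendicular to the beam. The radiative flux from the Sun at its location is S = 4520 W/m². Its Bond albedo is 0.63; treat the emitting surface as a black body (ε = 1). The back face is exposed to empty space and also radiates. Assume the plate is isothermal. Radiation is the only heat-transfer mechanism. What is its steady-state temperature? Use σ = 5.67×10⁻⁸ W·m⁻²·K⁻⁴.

T ≈ 348 K

At equilibrium, absorbed power = emitted power.
Absorbing cross-section = A = 157.0 m²; emitting surface = 2A = 314.0 m² (ratio 2).
(1−a)S·A_cross = εσ·A_surf·T⁴  ⇒  T⁴ = (1−a)S/(2σ).
T⁴ = 0.370·4520/(2·5.67×10⁻⁸) = 1.475×10¹⁰ K⁴.
T = (1.475×10¹⁰)^(1/4).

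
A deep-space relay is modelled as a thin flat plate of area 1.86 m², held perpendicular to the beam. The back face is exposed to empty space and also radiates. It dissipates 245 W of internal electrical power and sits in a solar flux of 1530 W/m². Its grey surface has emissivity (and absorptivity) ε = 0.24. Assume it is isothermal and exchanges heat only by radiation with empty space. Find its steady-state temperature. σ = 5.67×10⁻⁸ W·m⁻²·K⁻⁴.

T ≈ 368 K

At steady state, absorbed solar power + internal power = radiated power.
Absorbed: α·S·A_cross = 0.24·1530·1.860 = 683.0 W (cross-section A).
Total input = 683.0 + 245 = 928.0 W.
Radiated: εσ·A_surf·T⁴ with A_surf = 2A = 3.720 m².
T⁴ = 928.0/(0.24·5.67×10⁻⁸·3.720) = 1.833×10¹⁰ K⁴.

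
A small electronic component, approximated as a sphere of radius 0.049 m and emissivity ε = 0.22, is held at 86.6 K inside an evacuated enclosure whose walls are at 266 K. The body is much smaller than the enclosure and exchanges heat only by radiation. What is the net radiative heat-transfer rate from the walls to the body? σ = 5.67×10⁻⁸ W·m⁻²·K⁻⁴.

For a small grey body in a large enclosure: P_net = εσA(T_body⁴ − T_wall⁴).
A = 4πr² = 0.03017 m²; T_body⁴ − T_wall⁴ = 5.624×10⁷ − 5.006×10⁹ = -4.950×10⁹ K⁴.
|P_net| = 0.22·5.67×10⁻⁸·0.03017·4.950×10⁹.

P_net ≈ 1.86 W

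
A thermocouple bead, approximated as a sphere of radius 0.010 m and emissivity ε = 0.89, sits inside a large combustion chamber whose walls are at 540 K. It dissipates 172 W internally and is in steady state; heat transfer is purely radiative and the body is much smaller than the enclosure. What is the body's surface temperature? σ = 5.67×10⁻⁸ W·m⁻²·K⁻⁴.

For a small grey body in a large enclosure, net radiated power = εσA(T⁴ − T_w⁴).
Steady state: P = εσA(T⁴ − T_w⁴) with A = 4πr² = 0.001257 m².
T⁴ = P/(εσA) + T_w⁴ = 172/(0.89·5.67×10⁻⁸·0.001257) + (540)⁴
    = 2.712×10¹² + 8.503×10¹⁰ = 2.797×10¹² K⁴.

T ≈ 1290 K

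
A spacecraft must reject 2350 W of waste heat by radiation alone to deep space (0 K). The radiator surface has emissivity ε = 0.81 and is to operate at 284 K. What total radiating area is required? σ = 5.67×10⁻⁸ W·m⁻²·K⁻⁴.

P = εσA T⁴ ⇒ A = P/(εσT⁴).
T⁴ = 6.505×10⁹ K⁴.
A = 2350/(0.81 × 5.67×10⁻⁸ × 6.505×10⁹).

A ≈ 7.87 m²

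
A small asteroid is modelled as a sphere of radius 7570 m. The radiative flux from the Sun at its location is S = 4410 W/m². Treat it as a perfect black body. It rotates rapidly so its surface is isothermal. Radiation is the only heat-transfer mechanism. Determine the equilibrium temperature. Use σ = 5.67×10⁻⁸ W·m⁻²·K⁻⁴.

At equilibrium, absorbed power = emitted power.
Absorbing cross-section = πr² = 1.800×10⁸ m²; emitting surface = 4πr² = 7.201×10⁸ m² (ratio 4).
S·A_cross = εσ·A_surf·T⁴  ⇒  T⁴ = S/(4σ).
T⁴ = 1.00·4410/(4·5.67×10⁻⁸) = 1.944×10¹⁰ K⁴.
T = (1.944×10¹⁰)^(1/4).

T ≈ 373 K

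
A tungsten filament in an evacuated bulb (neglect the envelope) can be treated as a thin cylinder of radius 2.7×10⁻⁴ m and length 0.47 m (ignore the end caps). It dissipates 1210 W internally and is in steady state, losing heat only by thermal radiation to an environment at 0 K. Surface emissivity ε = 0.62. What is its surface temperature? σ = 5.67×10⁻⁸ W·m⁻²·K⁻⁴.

Steady state: internal power = radiated power, P = εσA T⁴.
Radiating area A = 2πrL = 7.973×10⁻⁴ m².
T⁴ = P/(εσA) = 1210/(0.62·5.67×10⁻⁸·7.973×10⁻⁴) = 4.317×10¹³ K⁴.
T = (4.317×10¹³)^(1/4).

T ≈ 2560 K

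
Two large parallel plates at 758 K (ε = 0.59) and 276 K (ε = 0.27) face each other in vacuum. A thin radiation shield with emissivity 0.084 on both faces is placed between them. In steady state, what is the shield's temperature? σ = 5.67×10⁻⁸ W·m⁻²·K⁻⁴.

In steady state the net flux on the hot side equals that on the cold side.
σ(T₁⁴−T_s⁴)/D₁ = σ(T_s⁴−T₂⁴)/D₂, with D₁ = 1/ε₁+1/ε_s−1 = 12.60, D₂ = 1/ε_s+1/ε₂−1 = 14.61.
Solve for T_s⁴: T_s⁴ = (D₂·T₁⁴ + D₁·T₂⁴)/(D₁+D₂) = 1.799×10¹¹ K⁴.

T_s ≈ 651 K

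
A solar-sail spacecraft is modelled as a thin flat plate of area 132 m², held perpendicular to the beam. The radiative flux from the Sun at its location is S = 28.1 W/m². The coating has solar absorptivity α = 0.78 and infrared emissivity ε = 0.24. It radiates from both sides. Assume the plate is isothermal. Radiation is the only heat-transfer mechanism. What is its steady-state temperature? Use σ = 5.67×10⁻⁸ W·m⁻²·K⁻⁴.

T ≈ 168 K

At equilibrium, absorbed power = emitted power.
Absorbing cross-section = A = 132.0 m²; emitting surface = 2A = 264.0 m² (ratio 2).
αS·A_cross = εσ·A_surf·T⁴  ⇒  T⁴ = αS/(ε·2σ).
T⁴ = 0.780·28.1/(0.24·2·5.67×10⁻⁸) = 8.053×10⁸ K⁴.
T = (8.053×10⁸)^(1/4).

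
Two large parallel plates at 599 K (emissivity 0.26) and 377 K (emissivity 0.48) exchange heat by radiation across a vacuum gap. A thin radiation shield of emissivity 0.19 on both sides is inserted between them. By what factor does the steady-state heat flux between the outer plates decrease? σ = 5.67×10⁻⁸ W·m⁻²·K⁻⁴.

factor ≈ 2.93

Without shield: q₀ = σΔ(T⁴)/(1/ε₁+1/ε₂−1) with denominator 4.929.
With shield the two gaps are in series; the resistances add: (1/ε₁+1/ε_s−1)+(1/ε_s+1/ε₂−1) = 8.109+6.346 = 14.46.
Heat-flux ratio q₀/q = 14.46/4.929.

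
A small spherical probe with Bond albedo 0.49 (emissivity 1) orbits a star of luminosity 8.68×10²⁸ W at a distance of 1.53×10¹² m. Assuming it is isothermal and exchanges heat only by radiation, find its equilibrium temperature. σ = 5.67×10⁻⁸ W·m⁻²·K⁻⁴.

First find the stellar flux at distance d: S = L/(4πd²) = 8.68×10²⁸/(4π·(1.53×10¹²)²) = 2951 W/m².
For an isothermal sphere, absorbed (1−a)S·πr² = emitted σ·4πr²·T⁴, so T⁴ = (1−a)S/(4σ).
T⁴ = 0.510·2951/(4·5.67×10⁻⁸) = 6.635×10⁹ K⁴.

T ≈ 285 K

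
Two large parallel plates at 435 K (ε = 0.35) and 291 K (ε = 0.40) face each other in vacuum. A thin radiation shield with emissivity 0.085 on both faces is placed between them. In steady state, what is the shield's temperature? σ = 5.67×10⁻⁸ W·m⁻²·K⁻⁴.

In steady state the net flux on the hot side equals that on the cold side.
σ(T₁⁴−T_s⁴)/D₁ = σ(T_s⁴−T₂⁴)/D₂, with D₁ = 1/ε₁+1/ε_s−1 = 13.62, D₂ = 1/ε_s+1/ε₂−1 = 13.26.
Solve for T_s⁴: T_s⁴ = (D₂·T₁⁴ + D₁·T₂⁴)/(D₁+D₂) = 2.130×10¹⁰ K⁴.

T_s ≈ 382 K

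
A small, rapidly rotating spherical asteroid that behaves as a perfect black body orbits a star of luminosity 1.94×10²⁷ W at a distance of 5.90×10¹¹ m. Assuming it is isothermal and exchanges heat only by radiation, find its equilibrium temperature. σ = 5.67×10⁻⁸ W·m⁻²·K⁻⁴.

T ≈ 210 K

First find the stellar flux at distance d: S = L/(4πd²) = 1.94×10²⁷/(4π·(5.90×10¹¹)²) = 443.5 W/m².
For an isothermal sphere, absorbed (1−a)S·πr² = emitted σ·4πr²·T⁴, so T⁴ = (1−a)S/(4σ).
T⁴ = 1.00·443.5/(4·5.67×10⁻⁸) = 1.955×10⁹ K⁴.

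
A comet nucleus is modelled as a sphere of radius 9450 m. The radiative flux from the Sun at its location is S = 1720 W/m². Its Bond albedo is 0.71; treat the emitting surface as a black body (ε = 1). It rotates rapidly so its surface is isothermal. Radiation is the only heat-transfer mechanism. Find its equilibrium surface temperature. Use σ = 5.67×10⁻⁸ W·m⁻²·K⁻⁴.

T ≈ 217 K

At equilibrium, absorbed power = emitted power.
Absorbing cross-section = πr² = 2.806×10⁸ m²; emitting surface = 4πr² = 1.122×10⁹ m² (ratio 4).
(1−a)S·A_cross = εσ·A_surf·T⁴  ⇒  T⁴ = (1−a)S/(4σ).
T⁴ = 0.290·1720/(4·5.67×10⁻⁸) = 2.199×10⁹ K⁴.
T = (2.199×10⁹)^(1/4).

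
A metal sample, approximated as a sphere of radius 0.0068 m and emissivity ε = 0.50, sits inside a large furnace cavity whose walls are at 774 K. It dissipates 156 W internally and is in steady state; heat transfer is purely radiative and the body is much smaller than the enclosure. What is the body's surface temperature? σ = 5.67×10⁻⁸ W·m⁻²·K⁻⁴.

For a small grey body in a large enclosure, net radiated power = εσA(T⁴ − T_w⁴).
Steady state: P = εσA(T⁴ − T_w⁴) with A = 4πr² = 5.811×10⁻⁴ m².
T⁴ = P/(εσA) + T_w⁴ = 156/(0.50·5.67×10⁻⁸·5.811×10⁻⁴) + (774)⁴
    = 9.470×10¹² + 3.589×10¹¹ = 9.829×10¹² K⁴.

T ≈ 1770 K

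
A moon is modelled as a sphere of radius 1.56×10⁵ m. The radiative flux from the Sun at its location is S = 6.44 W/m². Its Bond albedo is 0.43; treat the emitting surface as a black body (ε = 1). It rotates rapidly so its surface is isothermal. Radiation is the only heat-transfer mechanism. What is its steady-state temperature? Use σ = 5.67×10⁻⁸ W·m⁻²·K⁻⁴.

At equilibrium, absorbed power = emitted power.
Absorbing cross-section = πr² = 7.645×10¹⁰ m²; emitting surface = 4πr² = 3.058×10¹¹ m² (ratio 4).
(1−a)S·A_cross = εσ·A_surf·T⁴  ⇒  T⁴ = (1−a)S/(4σ).
T⁴ = 0.570·6.44/(4·5.67×10⁻⁸) = 1.619×10⁷ K⁴.
T = (1.619×10⁷)^(1/4).

T ≈ 63.4 K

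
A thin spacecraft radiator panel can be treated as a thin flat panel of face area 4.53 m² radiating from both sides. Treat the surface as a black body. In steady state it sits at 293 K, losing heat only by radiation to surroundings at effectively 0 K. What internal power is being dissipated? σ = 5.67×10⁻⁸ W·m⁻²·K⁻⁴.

P ≈ 3790 W

Steady state: P = εσA T⁴.
A = 2·4.53 = 9.060 m²; T⁴ = (293)⁴ = 7.370×10⁹ K⁴.
P = 1.0 × 5.67×10⁻⁸ × 9.060 × 7.370×10⁹.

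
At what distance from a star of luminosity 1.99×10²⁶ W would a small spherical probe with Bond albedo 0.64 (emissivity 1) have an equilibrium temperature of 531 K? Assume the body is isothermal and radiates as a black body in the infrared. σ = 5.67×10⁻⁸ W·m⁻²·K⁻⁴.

d ≈ 1.78×10¹⁰ m

For an isothermal black-emitting sphere, (1−a)S·πr² = σ·4πr²·T⁴ ⇒ S = 4σT⁴/(1−a).
S = 4·5.67×10⁻⁸·(531)⁴/0.360 = 50090 W/m².
Flux falls as S = L/(4πd²), so d = √(L/(4πS)) = √(1.99×10²⁶/(4π·50090)).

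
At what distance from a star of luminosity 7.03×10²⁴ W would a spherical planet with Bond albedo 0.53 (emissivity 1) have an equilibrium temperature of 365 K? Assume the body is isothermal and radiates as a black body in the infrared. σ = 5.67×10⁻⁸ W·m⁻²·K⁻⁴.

For an isothermal black-emitting sphere, (1−a)S·πr² = σ·4πr²·T⁴ ⇒ S = 4σT⁴/(1−a).
S = 4·5.67×10⁻⁸·(365)⁴/0.470 = 8565 W/m².
Flux falls as S = L/(4πd²), so d = √(L/(4πS)) = √(7.03×10²⁴/(4π·8565)).

d ≈ 8.08×10⁹ m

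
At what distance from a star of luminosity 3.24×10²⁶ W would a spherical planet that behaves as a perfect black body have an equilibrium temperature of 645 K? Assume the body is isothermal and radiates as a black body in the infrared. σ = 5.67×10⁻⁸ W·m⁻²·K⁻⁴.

d ≈ 2.56×10¹⁰ m

For an isothermal black-emitting sphere, (1−a)S·πr² = σ·4πr²·T⁴ ⇒ S = 4σT⁴/(1−a).
S = 4·5.67×10⁻⁸·(645)⁴/1.00 = 39250 W/m².
Flux falls as S = L/(4πd²), so d = √(L/(4πS)) = √(3.24×10²⁶/(4π·39250)).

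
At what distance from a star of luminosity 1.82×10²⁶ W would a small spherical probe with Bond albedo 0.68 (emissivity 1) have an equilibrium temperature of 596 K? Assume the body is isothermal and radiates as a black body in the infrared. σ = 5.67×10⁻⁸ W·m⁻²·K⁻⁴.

d ≈ 1.27×10¹⁰ m

For an isothermal black-emitting sphere, (1−a)S·πr² = σ·4πr²·T⁴ ⇒ S = 4σT⁴/(1−a).
S = 4·5.67×10⁻⁸·(596)⁴/0.320 = 89430 W/m².
Flux falls as S = L/(4πd²), so d = √(L/(4πS)) = √(1.82×10²⁶/(4π·89430)).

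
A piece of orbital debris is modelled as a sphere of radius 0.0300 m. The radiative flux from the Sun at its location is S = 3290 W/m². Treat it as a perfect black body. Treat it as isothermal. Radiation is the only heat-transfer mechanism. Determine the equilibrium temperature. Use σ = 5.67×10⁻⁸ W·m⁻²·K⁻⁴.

T ≈ 347 K

At equilibrium, absorbed power = emitted power.
Absorbing cross-section = πr² = 0.002827 m²; emitting surface = 4πr² = 0.01131 m² (ratio 4).
S·A_cross = εσ·A_surf·T⁴  ⇒  T⁴ = S/(4σ).
T⁴ = 1.00·3290/(4·5.67×10⁻⁸) = 1.451×10¹⁰ K⁴.
T = (1.451×10¹⁰)^(1/4).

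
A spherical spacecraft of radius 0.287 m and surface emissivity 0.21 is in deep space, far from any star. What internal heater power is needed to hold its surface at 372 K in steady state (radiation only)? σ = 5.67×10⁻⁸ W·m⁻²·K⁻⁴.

P = εσ·4πr²·T⁴.
4πr² = 1.035 m²; T⁴ = 1.915×10¹⁰ K⁴.
P = 0.21·5.67×10⁻⁸·1.035·1.915×10¹⁰.

P ≈ 236 W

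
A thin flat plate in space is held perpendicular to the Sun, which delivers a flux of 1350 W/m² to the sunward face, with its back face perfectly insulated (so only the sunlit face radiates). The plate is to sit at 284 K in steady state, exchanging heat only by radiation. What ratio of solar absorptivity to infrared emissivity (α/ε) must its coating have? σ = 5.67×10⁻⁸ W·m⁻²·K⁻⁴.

Balance: αS·A = εσ·1A·T⁴ ⇒ α/ε = σT⁴/S.
α/ε = 5.67×10⁻⁸·(284)⁴/1350 = 5.67×10⁻⁸·6.505×10⁹/1350.

α/ε ≈ 0.273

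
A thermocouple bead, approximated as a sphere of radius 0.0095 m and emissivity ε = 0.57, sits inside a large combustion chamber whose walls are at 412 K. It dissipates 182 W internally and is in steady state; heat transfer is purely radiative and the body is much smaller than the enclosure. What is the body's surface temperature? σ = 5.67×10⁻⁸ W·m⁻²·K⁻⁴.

T ≈ 1490 K

For a small grey body in a large enclosure, net radiated power = εσA(T⁴ − T_w⁴).
Steady state: P = εσA(T⁴ − T_w⁴) with A = 4πr² = 0.001134 m².
T⁴ = P/(εσA) + T_w⁴ = 182/(0.57·5.67×10⁻⁸·0.001134) + (412)⁴
    = 4.965×10¹² + 2.881×10¹⁰ = 4.994×10¹² K⁴.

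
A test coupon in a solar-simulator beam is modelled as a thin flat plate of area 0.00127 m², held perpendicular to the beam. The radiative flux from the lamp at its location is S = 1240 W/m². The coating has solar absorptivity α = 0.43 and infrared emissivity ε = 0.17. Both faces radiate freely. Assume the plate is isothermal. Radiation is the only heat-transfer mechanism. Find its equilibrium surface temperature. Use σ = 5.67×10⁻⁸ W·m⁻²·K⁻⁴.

T ≈ 408 K

At equilibrium, absorbed power = emitted power.
Absorbing cross-section = A = 0.001270 m²; emitting surface = 2A = 0.002540 m² (ratio 2).
αS·A_cross = εσ·A_surf·T⁴  ⇒  T⁴ = αS/(ε·2σ).
T⁴ = 0.430·1240/(0.17·2·5.67×10⁻⁸) = 2.766×10¹⁰ K⁴.
T = (2.766×10¹⁰)^(1/4).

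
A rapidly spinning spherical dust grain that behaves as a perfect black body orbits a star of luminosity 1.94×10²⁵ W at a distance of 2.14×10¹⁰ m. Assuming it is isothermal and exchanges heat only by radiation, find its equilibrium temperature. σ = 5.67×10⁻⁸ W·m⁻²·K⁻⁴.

T ≈ 349 K

First find the stellar flux at distance d: S = L/(4πd²) = 1.94×10²⁵/(4π·(2.14×10¹⁰)²) = 3371 W/m².
For an isothermal sphere, absorbed (1−a)S·πr² = emitted σ·4πr²·T⁴, so T⁴ = (1−a)S/(4σ).
T⁴ = 1.00·3371/(4·5.67×10⁻⁸) = 1.486×10¹⁰ K⁴.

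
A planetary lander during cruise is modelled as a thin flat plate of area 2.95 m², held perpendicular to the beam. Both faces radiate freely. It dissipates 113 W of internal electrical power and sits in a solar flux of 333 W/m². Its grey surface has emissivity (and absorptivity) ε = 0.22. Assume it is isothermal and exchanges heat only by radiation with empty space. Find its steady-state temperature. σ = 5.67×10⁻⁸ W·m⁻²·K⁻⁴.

T ≈ 259 K

At steady state, absorbed solar power + internal power = radiated power.
Absorbed: α·S·A_cross = 0.22·333·2.950 = 216.1 W (cross-section A).
Total input = 216.1 + 113 = 329.1 W.
Radiated: εσ·A_surf·T⁴ with A_surf = 2A = 5.900 m².
T⁴ = 329.1/(0.22·5.67×10⁻⁸·5.900) = 4.472×10⁹ K⁴.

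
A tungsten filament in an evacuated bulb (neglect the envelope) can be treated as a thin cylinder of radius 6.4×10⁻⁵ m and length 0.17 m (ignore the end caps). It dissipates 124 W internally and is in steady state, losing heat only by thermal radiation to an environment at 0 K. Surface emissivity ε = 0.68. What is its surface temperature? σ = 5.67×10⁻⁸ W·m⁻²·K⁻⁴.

T ≈ 2620 K

Steady state: internal power = radiated power, P = εσA T⁴.
Radiating area A = 2πrL = 6.836×10⁻⁵ m².
T⁴ = P/(εσA) = 124/(0.68·5.67×10⁻⁸·6.836×10⁻⁵) = 4.705×10¹³ K⁴.
T = (4.705×10¹³)^(1/4).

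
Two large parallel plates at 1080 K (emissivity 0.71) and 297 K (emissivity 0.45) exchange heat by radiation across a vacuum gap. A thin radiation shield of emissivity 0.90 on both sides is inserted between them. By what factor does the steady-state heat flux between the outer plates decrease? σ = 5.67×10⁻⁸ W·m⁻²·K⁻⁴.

Without shield: q₀ = σΔ(T⁴)/(1/ε₁+1/ε₂−1) with denominator 2.631.
With shield the two gaps are in series; the resistances add: (1/ε₁+1/ε_s−1)+(1/ε_s+1/ε₂−1) = 1.520+2.333 = 3.853.
Heat-flux ratio q₀/q = 3.853/2.631.

factor ≈ 1.46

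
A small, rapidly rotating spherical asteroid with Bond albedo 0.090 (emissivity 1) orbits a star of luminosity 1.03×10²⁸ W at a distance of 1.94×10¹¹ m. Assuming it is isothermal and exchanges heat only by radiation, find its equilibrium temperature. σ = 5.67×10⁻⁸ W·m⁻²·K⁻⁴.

T ≈ 544 K

First find the stellar flux at distance d: S = L/(4πd²) = 1.03×10²⁸/(4π·(1.94×10¹¹)²) = 21780 W/m².
For an isothermal sphere, absorbed (1−a)S·πr² = emitted σ·4πr²·T⁴, so T⁴ = (1−a)S/(4σ).
T⁴ = 0.910·21780/(4·5.67×10⁻⁸) = 8.738×10¹⁰ K⁴.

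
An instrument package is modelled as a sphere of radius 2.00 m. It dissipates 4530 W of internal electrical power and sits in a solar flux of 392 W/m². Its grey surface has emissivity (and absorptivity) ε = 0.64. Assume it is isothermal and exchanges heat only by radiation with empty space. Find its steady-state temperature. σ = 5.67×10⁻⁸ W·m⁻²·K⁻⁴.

At steady state, absorbed solar power + internal power = radiated power.
Absorbed: α·S·A_cross = 0.64·392·12.57 = 3153 W (cross-section πr²).
Total input = 3153 + 4530 = 7683 W.
Radiated: εσ·A_surf·T⁴ with A_surf = 4πr² = 50.27 m².
T⁴ = 7683/(0.64·5.67×10⁻⁸·50.27) = 4.212×10⁹ K⁴.

T ≈ 255 K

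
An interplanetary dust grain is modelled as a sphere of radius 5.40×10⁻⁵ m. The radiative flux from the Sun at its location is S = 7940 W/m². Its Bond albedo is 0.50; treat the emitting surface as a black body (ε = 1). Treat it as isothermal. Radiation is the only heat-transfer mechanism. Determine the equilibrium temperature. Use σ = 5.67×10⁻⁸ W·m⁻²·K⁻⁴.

T ≈ 364 K

At equilibrium, absorbed power = emitted power.
Absorbing cross-section = πr² = 9.161×10⁻⁹ m²; emitting surface = 4πr² = 3.664×10⁻⁸ m² (ratio 4).
(1−a)S·A_cross = εσ·A_surf·T⁴  ⇒  T⁴ = (1−a)S/(4σ).
T⁴ = 0.500·7940/(4·5.67×10⁻⁸) = 1.750×10¹⁰ K⁴.
T = (1.750×10¹⁰)^(1/4).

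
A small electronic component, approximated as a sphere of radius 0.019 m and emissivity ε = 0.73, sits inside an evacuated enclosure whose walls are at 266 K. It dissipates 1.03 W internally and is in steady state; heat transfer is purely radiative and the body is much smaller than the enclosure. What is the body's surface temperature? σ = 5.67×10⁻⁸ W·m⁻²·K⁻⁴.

T ≈ 320 K

For a small grey body in a large enclosure, net radiated power = εσA(T⁴ − T_w⁴).
Steady state: P = εσA(T⁴ − T_w⁴) with A = 4πr² = 0.004536 m².
T⁴ = P/(εσA) + T_w⁴ = 1.03/(0.73·5.67×10⁻⁸·0.004536) + (266)⁴
    = 5.485×10⁹ + 5.006×10⁹ = 1.049×10¹⁰ K⁴.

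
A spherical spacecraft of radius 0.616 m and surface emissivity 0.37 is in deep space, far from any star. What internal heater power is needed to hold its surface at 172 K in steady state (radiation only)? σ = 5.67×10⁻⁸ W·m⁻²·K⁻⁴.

P ≈ 87.6 W

P = εσ·4πr²·T⁴.
4πr² = 4.768 m²; T⁴ = 8.752×10⁸ K⁴.
P = 0.37·5.67×10⁻⁸·4.768·8.752×10⁸.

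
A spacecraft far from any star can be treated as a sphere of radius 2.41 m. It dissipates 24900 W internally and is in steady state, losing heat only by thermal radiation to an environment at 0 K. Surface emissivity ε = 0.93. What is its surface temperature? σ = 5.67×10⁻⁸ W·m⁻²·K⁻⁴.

Steady state: internal power = radiated power, P = εσA T⁴.
Radiating area A = 4πr² = 72.99 m².
T⁴ = P/(εσA) = 24900/(0.93·5.67×10⁻⁸·72.99) = 6.470×10⁹ K⁴.
T = (6.470×10⁹)^(1/4).

T ≈ 284 K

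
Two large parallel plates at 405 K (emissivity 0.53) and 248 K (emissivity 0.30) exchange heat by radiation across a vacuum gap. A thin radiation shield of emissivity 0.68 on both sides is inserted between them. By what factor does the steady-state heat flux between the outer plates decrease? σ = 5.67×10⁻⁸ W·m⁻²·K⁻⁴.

factor ≈ 1.46

Without shield: q₀ = σΔ(T⁴)/(1/ε₁+1/ε₂−1) with denominator 4.220.
With shield the two gaps are in series; the resistances add: (1/ε₁+1/ε_s−1)+(1/ε_s+1/ε₂−1) = 2.357+3.804 = 6.161.
Heat-flux ratio q₀/q = 6.161/4.220.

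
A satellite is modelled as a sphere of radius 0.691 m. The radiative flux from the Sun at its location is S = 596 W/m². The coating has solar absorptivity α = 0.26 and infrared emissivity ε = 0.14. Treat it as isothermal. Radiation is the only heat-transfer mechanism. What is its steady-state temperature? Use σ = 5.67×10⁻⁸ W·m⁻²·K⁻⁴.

T ≈ 264 K

At equilibrium, absorbed power = emitted power.
Absorbing cross-section = πr² = 1.500 m²; emitting surface = 4πr² = 6.000 m² (ratio 4).
αS·A_cross = εσ·A_surf·T⁴  ⇒  T⁴ = αS/(ε·4σ).
T⁴ = 0.260·596/(0.14·4·5.67×10⁻⁸) = 4.880×10⁹ K⁴.
T = (4.880×10⁹)^(1/4).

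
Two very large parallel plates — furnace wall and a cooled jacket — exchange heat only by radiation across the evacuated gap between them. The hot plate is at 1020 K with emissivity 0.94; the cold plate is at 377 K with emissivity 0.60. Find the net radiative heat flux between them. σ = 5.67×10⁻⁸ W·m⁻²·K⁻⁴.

q ≈ 34800 W/m²

For two infinite grey parallel plates, q = σ(T₁⁴ − T₂⁴)/(1/ε₁ + 1/ε₂ − 1).
T₁⁴ − T₂⁴ = 1.082×10¹² − 2.020×10¹⁰ = 1.062×10¹² K⁴.
1/ε₁ + 1/ε₂ − 1 = 1.064 + 1.667 − 1 = 1.730.
q = 5.67×10⁻⁸ × 1.062×10¹² / 1.730.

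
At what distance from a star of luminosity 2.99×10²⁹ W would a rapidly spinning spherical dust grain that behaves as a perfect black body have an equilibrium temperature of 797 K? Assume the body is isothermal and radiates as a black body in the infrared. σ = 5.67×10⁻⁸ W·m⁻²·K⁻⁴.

For an isothermal black-emitting sphere, (1−a)S·πr² = σ·4πr²·T⁴ ⇒ S = 4σT⁴/(1−a).
S = 4·5.67×10⁻⁸·(797)⁴/1.00 = 91510 W/m².
Flux falls as S = L/(4πd²), so d = √(L/(4πS)) = √(2.99×10²⁹/(4π·91510)).

d ≈ 5.10×10¹¹ m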